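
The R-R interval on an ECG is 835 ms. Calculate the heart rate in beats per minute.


HR = 60 / RR_interval(s)
RR = 835 ms = 0.835 s
HR = 60 / 0.835 = 71.86 bpm


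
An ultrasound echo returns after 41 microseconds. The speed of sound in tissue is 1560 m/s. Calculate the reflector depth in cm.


depth = c * t / 2
t = 41 us = 4.1000e-05 s
depth = 1560 * 4.1000e-05 / 2
depth = 0.03198 m = 3.198 cm


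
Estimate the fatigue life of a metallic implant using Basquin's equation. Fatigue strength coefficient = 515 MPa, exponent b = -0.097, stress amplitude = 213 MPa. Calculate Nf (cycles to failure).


sigma_a = sigma_f' * (2Nf)^b
2Nf = (sigma_a/sigma_f')^(1/b)
2Nf = (213/515)^(1/-0.097)
2Nf = 8971.4392
Nf = 4486


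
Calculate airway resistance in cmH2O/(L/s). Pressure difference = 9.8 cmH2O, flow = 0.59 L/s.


R = dP / flow
R = 9.8 / 0.59
R = 16.61 cmH2O/(L/s)


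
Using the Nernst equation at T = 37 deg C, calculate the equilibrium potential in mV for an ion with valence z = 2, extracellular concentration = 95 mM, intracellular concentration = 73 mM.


E = (RT/(zF)) * ln(C_out/C_in)
T = 37 + 273.15 = 310.15 K
E = (8.314 * 310.15 / (2 * 96485)) * ln(95/73)
E = 3.52 mV


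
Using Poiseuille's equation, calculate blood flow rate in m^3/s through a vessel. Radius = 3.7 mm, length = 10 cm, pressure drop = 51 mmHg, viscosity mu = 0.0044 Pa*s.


Q = pi*r^4*dP / (8*mu*L)
r = 0.0037 m, L = 0.1 m
dP = 51 mmHg = 6799.422 Pa
Q = 0.001137 m^3/s


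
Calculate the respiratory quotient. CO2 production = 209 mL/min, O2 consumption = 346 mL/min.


RQ = VCO2 / VO2
RQ = 209 / 346
RQ = 0.604


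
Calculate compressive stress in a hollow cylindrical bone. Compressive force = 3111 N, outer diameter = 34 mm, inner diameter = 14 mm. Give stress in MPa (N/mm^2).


A = pi*(r_o^2 - r_i^2)
r_o = 17 mm, r_i = 7 mm
A = 753.982 mm^2
sigma = F/A = 3111 / 753.982
sigma = 4.126 MPa


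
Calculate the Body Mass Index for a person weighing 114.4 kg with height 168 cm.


BMI = weight / height^2
height = 168 cm = 1.68 m
BMI = 114.4 / 1.68^2
BMI = 40.53 kg/m^2


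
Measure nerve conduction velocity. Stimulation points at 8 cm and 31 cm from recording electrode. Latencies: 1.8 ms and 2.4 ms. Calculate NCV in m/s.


Distance = (31 - 8) / 100 = 0.23 m
dt = (2.4 - 1.8) / 1000 = 6.0000e-04 s
NCV = dist / dt = 383.3 m/s


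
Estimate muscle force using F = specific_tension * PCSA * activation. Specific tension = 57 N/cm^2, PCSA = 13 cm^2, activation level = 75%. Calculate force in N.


F = sigma * PCSA * activation
F = 57 * 13 * 0.75
F = 555.8 N


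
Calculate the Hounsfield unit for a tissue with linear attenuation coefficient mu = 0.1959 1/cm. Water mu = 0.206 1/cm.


HU = ((mu_tissue - mu_water) / mu_water) * 1000
HU = ((0.1959 - 0.206) / 0.206) * 1000
HU = -49.03


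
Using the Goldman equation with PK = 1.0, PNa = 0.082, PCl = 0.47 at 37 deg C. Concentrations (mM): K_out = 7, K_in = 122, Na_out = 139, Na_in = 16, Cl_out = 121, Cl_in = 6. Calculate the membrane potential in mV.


Vm = (RT/F)*ln((PK*Ko + PNa*Nao + PCl*Cli)/(PK*Ki + PNa*Nai + PCl*Clo))
Numer = 21.218, Denom = 180.182
Vm = -57.17 mV


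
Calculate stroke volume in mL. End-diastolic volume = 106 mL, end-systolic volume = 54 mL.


SV = EDV - ESV
SV = 106 - 54
SV = 52 mL


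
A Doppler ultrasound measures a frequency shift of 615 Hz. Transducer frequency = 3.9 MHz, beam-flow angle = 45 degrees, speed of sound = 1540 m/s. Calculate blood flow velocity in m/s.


v = fd * c / (2 * f0 * cos(theta))
v = 615 * 1540 / (2 * 3.9000e+06 * cos(45))
v = 0.1717 m/s


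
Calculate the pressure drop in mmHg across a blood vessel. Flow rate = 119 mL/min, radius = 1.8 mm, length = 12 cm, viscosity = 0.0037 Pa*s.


dP = 8*mu*L*Q / (pi*r^4)
Q = 119 mL/min = 1.98333e-06 m^3/s
dP = 213.613 Pa = 213.613 / 133.322 mmHg = 1.602 mmHg


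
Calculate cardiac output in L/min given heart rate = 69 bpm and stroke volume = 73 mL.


CO = HR * SV
CO = 69 * 73 / 1000
CO = 5.037 L/min


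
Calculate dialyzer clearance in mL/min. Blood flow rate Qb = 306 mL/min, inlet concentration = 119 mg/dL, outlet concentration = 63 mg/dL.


K = Qb * (Cb_in - Cb_out) / Cb_in
K = 306 * (119 - 63) / 119
K = 144 mL/min


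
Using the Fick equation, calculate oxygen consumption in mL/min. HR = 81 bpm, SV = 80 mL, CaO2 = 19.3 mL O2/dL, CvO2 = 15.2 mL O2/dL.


CO = HR*SV = 81*80/1000 = 6.48 L/min
a-v O2 diff = 19.3 - 15.2 = 4.1 mL/dL
VO2 = CO * (CaO2-CvO2) * 10 dL/L
VO2 = 6.48 * 4.1 * 10
VO2 = 265.7 mL/min


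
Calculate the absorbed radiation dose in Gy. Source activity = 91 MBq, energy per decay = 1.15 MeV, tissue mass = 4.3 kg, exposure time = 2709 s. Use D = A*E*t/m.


A = 91 MBq = 9.1000e+07 Bq
E = 1.15 MeV = 1.8423e-13 J
D = A*E*t/m = 9.1000e+07*1.8423e-13*2709/4.3
D = 0.01056 Gy


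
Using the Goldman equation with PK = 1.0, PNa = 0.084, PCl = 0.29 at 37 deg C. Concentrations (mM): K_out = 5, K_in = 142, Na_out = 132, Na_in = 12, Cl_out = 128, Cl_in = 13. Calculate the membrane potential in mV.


Vm = (RT/F)*ln((PK*Ko + PNa*Nao + PCl*Cli)/(PK*Ki + PNa*Nai + PCl*Clo))
Numer = 19.858, Denom = 180.128
Vm = -58.93 mV


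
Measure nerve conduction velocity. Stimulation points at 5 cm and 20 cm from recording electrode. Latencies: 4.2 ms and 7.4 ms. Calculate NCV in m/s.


Distance = (20 - 5) / 100 = 0.15 m
dt = (7.4 - 4.2) / 1000 = 0.0032 s
NCV = dist / dt = 46.87 m/s


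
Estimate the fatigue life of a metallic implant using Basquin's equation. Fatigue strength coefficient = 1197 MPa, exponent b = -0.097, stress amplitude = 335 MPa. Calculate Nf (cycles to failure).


sigma_a = sigma_f' * (2Nf)^b
2Nf = (sigma_a/sigma_f')^(1/b)
2Nf = (335/1197)^(1/-0.097)
2Nf = 502967.15
Nf = 2.515e+05


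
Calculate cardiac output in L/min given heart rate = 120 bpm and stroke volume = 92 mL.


CO = HR * SV
CO = 120 * 92 / 1000
CO = 11.04 L/min


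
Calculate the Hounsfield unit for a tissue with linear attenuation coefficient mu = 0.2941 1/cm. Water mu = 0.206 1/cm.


HU = ((mu_tissue - mu_water) / mu_water) * 1000
HU = ((0.2941 - 0.206) / 0.206) * 1000
HU = 427.7


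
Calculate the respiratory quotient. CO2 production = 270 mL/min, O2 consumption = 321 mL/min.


RQ = VCO2 / VO2
RQ = 270 / 321
RQ = 0.8411


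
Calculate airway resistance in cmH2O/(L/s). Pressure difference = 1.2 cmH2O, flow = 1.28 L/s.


R = dP / flow
R = 1.2 / 1.28
R = 0.9375 cmH2O/(L/s)


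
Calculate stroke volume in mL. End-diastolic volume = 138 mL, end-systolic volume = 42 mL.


SV = EDV - ESV
SV = 138 - 42
SV = 96 mL


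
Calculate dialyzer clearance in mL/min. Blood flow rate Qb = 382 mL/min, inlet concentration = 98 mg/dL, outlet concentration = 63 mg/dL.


K = Qb * (Cb_in - Cb_out) / Cb_in
K = 382 * (98 - 63) / 98
K = 136.4 mL/min


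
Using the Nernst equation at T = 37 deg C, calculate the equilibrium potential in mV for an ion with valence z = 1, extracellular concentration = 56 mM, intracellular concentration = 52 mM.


E = (RT/(zF)) * ln(C_out/C_in)
T = 37 + 273.15 = 310.15 K
E = (8.314 * 310.15 / (1 * 96485)) * ln(56/52)
E = 1.981 mV


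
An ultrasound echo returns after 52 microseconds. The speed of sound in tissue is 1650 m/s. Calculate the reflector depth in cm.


depth = c * t / 2
t = 52 us = 5.2000e-05 s
depth = 1650 * 5.2000e-05 / 2
depth = 0.0429 m = 4.29 cm


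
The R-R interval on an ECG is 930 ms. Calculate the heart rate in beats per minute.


HR = 60 / RR_interval(s)
RR = 930 ms = 0.93 s
HR = 60 / 0.93 = 64.52 bpm


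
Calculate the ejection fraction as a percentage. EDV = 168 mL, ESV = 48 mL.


SV = EDV - ESV = 168 - 48 = 120 mL
EF = SV/EDV * 100 = 120/168 * 100
EF = 71.43%


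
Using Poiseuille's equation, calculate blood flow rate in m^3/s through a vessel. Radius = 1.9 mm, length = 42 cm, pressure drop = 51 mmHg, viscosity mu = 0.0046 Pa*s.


Q = pi*r^4*dP / (8*mu*L)
r = 0.0019 m, L = 0.42 m
dP = 51 mmHg = 6799.422 Pa
Q = 1.8011e-05 m^3/s


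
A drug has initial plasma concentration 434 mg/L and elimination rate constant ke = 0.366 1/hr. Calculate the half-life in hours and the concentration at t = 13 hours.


t_half = ln(2) / ke = 0.693147 / 0.366 = 1.894 hr
C(t) = C0 * exp(-ke*t) = 434 * exp(-0.366*13)
C(13) = 3.725 mg/L


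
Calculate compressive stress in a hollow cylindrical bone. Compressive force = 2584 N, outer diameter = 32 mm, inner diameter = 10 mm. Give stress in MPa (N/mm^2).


A = pi*(r_o^2 - r_i^2)
r_o = 16 mm, r_i = 5 mm
A = 725.708 mm^2
sigma = F/A = 2584 / 725.708
sigma = 3.561 MPa


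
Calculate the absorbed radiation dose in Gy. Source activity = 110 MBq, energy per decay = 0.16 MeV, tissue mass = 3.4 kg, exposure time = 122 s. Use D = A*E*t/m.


A = 110 MBq = 1.1000e+08 Bq
E = 0.16 MeV = 2.5632e-14 J
D = A*E*t/m = 1.1000e+08*2.5632e-14*122/3.4
D = 1.0117e-04 Gy


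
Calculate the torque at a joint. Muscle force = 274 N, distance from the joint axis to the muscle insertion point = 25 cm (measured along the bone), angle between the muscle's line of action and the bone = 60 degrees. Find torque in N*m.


Torque = F * d * sin(theta)   (moment arm = d*sin(theta))
d = 25 cm = 0.25 m
Torque = 274 * 0.25 * sin(60)
Torque = 59.32 N*m


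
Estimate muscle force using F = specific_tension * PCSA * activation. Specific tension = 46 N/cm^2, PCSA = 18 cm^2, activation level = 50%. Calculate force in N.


F = sigma * PCSA * activation
F = 46 * 18 * 0.5
F = 414 N


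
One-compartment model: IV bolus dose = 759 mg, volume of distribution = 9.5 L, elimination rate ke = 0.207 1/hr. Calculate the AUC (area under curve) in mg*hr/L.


C0 = Dose/Vd = 759/9.5 = 79.8947 mg/L
AUC = C0/ke = 79.8947/0.207
AUC = 386 mg*hr/L


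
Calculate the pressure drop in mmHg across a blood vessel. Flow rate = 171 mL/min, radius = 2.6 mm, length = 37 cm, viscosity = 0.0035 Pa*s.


dP = 8*mu*L*Q / (pi*r^4)
Q = 171 mL/min = 2.85e-06 m^3/s
dP = 205.665 Pa = 205.665 / 133.322 mmHg = 1.543 mmHg


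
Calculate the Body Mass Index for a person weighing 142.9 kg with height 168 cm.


BMI = weight / height^2
height = 168 cm = 1.68 m
BMI = 142.9 / 1.68^2
BMI = 50.63 kg/m^2


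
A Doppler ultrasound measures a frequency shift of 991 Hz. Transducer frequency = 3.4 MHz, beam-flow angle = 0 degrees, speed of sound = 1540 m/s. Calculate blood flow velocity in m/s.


v = fd * c / (2 * f0 * cos(theta))
v = 991 * 1540 / (2 * 3.4000e+06 * cos(0))
v = 0.2244 m/s


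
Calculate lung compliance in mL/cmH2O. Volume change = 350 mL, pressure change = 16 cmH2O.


C = dV / dP
C = 350 / 16
C = 21.88 mL/cmH2O


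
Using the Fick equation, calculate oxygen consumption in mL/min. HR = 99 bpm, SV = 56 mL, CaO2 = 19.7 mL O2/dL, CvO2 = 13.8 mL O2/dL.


CO = HR*SV = 99*56/1000 = 5.544 L/min
a-v O2 diff = 19.7 - 13.8 = 5.9 mL/dL
VO2 = CO * (CaO2-CvO2) * 10 dL/L
VO2 = 5.544 * 5.9 * 10
VO2 = 327.1 mL/min


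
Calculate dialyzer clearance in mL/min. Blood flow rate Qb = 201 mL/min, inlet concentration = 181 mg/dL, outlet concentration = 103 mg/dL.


K = Qb * (Cb_in - Cb_out) / Cb_in
K = 201 * (181 - 103) / 181
K = 86.62 mL/min


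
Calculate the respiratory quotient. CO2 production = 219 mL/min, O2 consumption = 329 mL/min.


RQ = VCO2 / VO2
RQ = 219 / 329
RQ = 0.6657


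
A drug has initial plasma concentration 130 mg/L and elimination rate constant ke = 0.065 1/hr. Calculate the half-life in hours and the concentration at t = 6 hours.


t_half = ln(2) / ke = 0.693147 / 0.065 = 10.66 hr
C(t) = C0 * exp(-ke*t) = 130 * exp(-0.065*6)
C(6) = 88.02 mg/L


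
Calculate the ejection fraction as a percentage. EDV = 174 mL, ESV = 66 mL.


SV = EDV - ESV = 174 - 66 = 108 mL
EF = SV/EDV * 100 = 108/174 * 100
EF = 62.07%


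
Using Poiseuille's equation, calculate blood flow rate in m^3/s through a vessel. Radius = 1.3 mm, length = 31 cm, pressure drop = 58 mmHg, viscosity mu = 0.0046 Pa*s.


Q = pi*r^4*dP / (8*mu*L)
r = 0.0013 m, L = 0.31 m
dP = 58 mmHg = 7732.676 Pa
Q = 6.0820e-06 m^3/s


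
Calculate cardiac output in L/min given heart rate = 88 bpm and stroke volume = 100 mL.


CO = HR * SV
CO = 88 * 100 / 1000
CO = 8.8 L/min


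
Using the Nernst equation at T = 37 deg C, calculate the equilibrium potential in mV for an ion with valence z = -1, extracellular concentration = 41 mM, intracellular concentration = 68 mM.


E = (RT/(zF)) * ln(C_out/C_in)
T = 37 + 273.15 = 310.15 K
E = (8.314 * 310.15 / (-1 * 96485)) * ln(41/68)
E = 13.52 mV


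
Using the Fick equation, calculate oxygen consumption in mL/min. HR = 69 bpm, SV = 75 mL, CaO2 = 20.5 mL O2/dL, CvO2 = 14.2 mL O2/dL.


CO = HR*SV = 69*75/1000 = 5.175 L/min
a-v O2 diff = 20.5 - 14.2 = 6.3 mL/dL
VO2 = CO * (CaO2-CvO2) * 10 dL/L
VO2 = 5.175 * 6.3 * 10
VO2 = 326 mL/min


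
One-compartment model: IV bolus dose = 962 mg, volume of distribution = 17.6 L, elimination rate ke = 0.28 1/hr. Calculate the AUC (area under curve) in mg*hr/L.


C0 = Dose/Vd = 962/17.6 = 54.6591 mg/L
AUC = C0/ke = 54.6591/0.28
AUC = 195.2 mg*hr/L


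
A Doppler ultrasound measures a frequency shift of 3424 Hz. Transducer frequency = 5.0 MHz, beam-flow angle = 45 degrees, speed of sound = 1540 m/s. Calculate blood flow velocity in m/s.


v = fd * c / (2 * f0 * cos(theta))
v = 3424 * 1540 / (2 * 5.0000e+06 * cos(45))
v = 0.7457 m/s


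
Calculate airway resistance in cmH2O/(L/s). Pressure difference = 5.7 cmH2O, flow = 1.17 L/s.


R = dP / flow
R = 5.7 / 1.17
R = 4.872 cmH2O/(L/s)


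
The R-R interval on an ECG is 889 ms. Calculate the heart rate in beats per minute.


HR = 60 / RR_interval(s)
RR = 889 ms = 0.889 s
HR = 60 / 0.889 = 67.49 bpm


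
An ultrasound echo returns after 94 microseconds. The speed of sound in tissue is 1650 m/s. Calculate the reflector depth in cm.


depth = c * t / 2
t = 94 us = 9.4000e-05 s
depth = 1650 * 9.4000e-05 / 2
depth = 0.07755 m = 7.755 cm


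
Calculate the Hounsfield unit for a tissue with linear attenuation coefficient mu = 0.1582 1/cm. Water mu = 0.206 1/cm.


HU = ((mu_tissue - mu_water) / mu_water) * 1000
HU = ((0.1582 - 0.206) / 0.206) * 1000
HU = -232


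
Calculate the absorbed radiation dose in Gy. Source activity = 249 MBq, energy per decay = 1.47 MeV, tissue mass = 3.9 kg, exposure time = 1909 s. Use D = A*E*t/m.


A = 249 MBq = 2.4900e+08 Bq
E = 1.47 MeV = 2.35494e-13 J
D = A*E*t/m = 2.4900e+08*2.35494e-13*1909/3.9
D = 0.0287 Gy


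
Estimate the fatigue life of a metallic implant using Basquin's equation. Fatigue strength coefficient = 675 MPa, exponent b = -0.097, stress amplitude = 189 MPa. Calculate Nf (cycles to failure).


sigma_a = sigma_f' * (2Nf)^b
2Nf = (sigma_a/sigma_f')^(1/b)
2Nf = (189/675)^(1/-0.097)
2Nf = 500497.3
Nf = 2.502e+05


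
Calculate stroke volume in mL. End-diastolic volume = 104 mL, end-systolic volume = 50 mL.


SV = EDV - ESV
SV = 104 - 50
SV = 54 mL


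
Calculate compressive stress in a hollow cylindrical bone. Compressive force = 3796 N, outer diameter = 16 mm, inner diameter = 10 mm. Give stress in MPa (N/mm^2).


A = pi*(r_o^2 - r_i^2)
r_o = 8 mm, r_i = 5 mm
A = 122.522 mm^2
sigma = F/A = 3796 / 122.522
sigma = 30.98 MPa


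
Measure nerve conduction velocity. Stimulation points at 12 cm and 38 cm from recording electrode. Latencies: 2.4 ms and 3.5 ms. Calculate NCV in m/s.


Distance = (38 - 12) / 100 = 0.26 m
dt = (3.5 - 2.4) / 1000 = 0.0011 s
NCV = dist / dt = 236.4 m/s


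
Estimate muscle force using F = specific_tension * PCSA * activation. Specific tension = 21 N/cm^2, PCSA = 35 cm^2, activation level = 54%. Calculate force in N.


F = sigma * PCSA * activation
F = 21 * 35 * 0.54
F = 396.9 N


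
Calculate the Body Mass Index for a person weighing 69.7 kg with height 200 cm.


BMI = weight / height^2
height = 200 cm = 2 m
BMI = 69.7 / 2^2
BMI = 17.43 kg/m^2


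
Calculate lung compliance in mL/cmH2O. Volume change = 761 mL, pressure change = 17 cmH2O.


C = dV / dP
C = 761 / 17
C = 44.76 mL/cmH2O


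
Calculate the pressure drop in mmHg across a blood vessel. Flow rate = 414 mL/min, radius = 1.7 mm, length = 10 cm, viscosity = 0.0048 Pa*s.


dP = 8*mu*L*Q / (pi*r^4)
Q = 414 mL/min = 6.9e-06 m^3/s
dP = 1009.8 Pa = 1009.8 / 133.322 mmHg = 7.574 mmHg


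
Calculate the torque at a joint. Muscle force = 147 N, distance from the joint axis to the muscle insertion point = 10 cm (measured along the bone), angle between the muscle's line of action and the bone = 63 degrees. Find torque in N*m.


Torque = F * d * sin(theta)   (moment arm = d*sin(theta))
d = 10 cm = 0.1 m
Torque = 147 * 0.1 * sin(63)
Torque = 13.1 N*m


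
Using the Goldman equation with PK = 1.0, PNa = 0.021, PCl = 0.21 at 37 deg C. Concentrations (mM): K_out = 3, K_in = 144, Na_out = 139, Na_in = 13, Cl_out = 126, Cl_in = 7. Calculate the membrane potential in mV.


Vm = (RT/F)*ln((PK*Ko + PNa*Nao + PCl*Cli)/(PK*Ki + PNa*Nai + PCl*Clo))
Numer = 7.389, Denom = 170.733
Vm = -83.92 mV


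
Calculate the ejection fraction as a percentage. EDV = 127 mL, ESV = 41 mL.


SV = EDV - ESV = 127 - 41 = 86 mL
EF = SV/EDV * 100 = 86/127 * 100
EF = 67.72%


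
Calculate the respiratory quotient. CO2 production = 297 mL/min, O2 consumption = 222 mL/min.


RQ = VCO2 / VO2
RQ = 297 / 222
RQ = 1.338


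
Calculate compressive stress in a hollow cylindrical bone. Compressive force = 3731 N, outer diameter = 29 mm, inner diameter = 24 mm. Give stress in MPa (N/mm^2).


A = pi*(r_o^2 - r_i^2)
r_o = 14.5 mm, r_i = 12 mm
A = 208.131 mm^2
sigma = F/A = 3731 / 208.131
sigma = 17.93 MPa


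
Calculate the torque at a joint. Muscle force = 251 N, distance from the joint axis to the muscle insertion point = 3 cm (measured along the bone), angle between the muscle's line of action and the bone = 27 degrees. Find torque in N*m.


Torque = F * d * sin(theta)   (moment arm = d*sin(theta))
d = 3 cm = 0.03 m
Torque = 251 * 0.03 * sin(27)
Torque = 3.419 N*m


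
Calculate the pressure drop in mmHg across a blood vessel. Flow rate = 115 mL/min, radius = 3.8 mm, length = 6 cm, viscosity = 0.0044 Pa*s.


dP = 8*mu*L*Q / (pi*r^4)
Q = 115 mL/min = 1.91667e-06 m^3/s
dP = 6.17955 Pa = 6.17955 / 133.322 mmHg = 0.04635 mmHg


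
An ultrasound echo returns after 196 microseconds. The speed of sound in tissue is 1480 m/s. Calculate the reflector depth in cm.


depth = c * t / 2
t = 196 us = 1.9600e-04 s
depth = 1480 * 1.9600e-04 / 2
depth = 0.14504 m = 14.504 cm


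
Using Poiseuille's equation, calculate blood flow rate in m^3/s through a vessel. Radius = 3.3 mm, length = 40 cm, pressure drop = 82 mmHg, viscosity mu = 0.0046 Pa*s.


Q = pi*r^4*dP / (8*mu*L)
r = 0.0033 m, L = 0.4 m
dP = 82 mmHg = 10932.404 Pa
Q = 2.7670e-04 m^3/s


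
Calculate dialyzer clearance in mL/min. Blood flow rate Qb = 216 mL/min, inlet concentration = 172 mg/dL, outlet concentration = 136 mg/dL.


K = Qb * (Cb_in - Cb_out) / Cb_in
K = 216 * (172 - 136) / 172
K = 45.21 mL/min


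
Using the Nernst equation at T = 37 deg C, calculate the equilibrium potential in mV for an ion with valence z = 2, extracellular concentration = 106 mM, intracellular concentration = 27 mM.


E = (RT/(zF)) * ln(C_out/C_in)
T = 37 + 273.15 = 310.15 K
E = (8.314 * 310.15 / (2 * 96485)) * ln(106/27)
E = 18.27 mV


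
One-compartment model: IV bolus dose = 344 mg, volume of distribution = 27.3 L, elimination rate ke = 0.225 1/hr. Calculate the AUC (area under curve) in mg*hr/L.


C0 = Dose/Vd = 344/27.3 = 12.6007 mg/L
AUC = C0/ke = 12.6007/0.225
AUC = 56 mg*hr/L


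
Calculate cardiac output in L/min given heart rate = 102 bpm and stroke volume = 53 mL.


CO = HR * SV
CO = 102 * 53 / 1000
CO = 5.406 L/min


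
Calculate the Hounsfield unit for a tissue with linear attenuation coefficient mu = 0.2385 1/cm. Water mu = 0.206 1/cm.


HU = ((mu_tissue - mu_water) / mu_water) * 1000
HU = ((0.2385 - 0.206) / 0.206) * 1000
HU = 157.8


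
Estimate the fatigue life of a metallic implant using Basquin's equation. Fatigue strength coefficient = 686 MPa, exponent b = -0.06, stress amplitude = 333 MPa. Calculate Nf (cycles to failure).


sigma_a = sigma_f' * (2Nf)^b
2Nf = (sigma_a/sigma_f')^(1/b)
2Nf = (333/686)^(1/-0.06)
2Nf = 170345.78
Nf = 8.517e+04


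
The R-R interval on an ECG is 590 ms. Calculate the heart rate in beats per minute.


HR = 60 / RR_interval(s)
RR = 590 ms = 0.59 s
HR = 60 / 0.59 = 101.7 bpm


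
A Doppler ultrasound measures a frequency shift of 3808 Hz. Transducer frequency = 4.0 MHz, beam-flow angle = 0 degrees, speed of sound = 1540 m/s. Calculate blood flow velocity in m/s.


v = fd * c / (2 * f0 * cos(theta))
v = 3808 * 1540 / (2 * 4.0000e+06 * cos(0))
v = 0.733 m/s


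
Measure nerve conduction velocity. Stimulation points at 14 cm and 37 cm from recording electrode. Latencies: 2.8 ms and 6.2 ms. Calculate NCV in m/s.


Distance = (37 - 14) / 100 = 0.23 m
dt = (6.2 - 2.8) / 1000 = 0.0034 s
NCV = dist / dt = 67.65 m/s


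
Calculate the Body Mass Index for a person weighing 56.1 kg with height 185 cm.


BMI = weight / height^2
height = 185 cm = 1.85 m
BMI = 56.1 / 1.85^2
BMI = 16.39 kg/m^2


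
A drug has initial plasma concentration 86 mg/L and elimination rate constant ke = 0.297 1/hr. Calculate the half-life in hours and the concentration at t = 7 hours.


t_half = ln(2) / ke = 0.693147 / 0.297 = 2.334 hr
C(t) = C0 * exp(-ke*t) = 86 * exp(-0.297*7)
C(7) = 10.75 mg/L


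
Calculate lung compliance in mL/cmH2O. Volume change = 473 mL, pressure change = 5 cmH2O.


C = dV / dP
C = 473 / 5
C = 94.6 mL/cmH2O


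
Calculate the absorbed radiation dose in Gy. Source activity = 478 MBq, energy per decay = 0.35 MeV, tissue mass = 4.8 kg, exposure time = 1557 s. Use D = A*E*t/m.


A = 478 MBq = 4.7800e+08 Bq
E = 0.35 MeV = 5.607e-14 J
D = A*E*t/m = 4.7800e+08*5.607e-14*1557/4.8
D = 0.008694 Gy


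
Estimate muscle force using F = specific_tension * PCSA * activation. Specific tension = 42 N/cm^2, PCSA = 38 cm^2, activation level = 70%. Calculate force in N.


F = sigma * PCSA * activation
F = 42 * 38 * 0.7
F = 1117 N


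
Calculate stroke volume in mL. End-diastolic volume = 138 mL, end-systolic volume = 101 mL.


SV = EDV - ESV
SV = 138 - 101
SV = 37 mL


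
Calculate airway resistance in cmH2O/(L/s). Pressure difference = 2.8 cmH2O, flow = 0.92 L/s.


R = dP / flow
R = 2.8 / 0.92
R = 3.043 cmH2O/(L/s)


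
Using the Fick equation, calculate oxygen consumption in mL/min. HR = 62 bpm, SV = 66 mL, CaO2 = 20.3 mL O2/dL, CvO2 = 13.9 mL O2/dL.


CO = HR*SV = 62*66/1000 = 4.092 L/min
a-v O2 diff = 20.3 - 13.9 = 6.4 mL/dL
VO2 = CO * (CaO2-CvO2) * 10 dL/L
VO2 = 4.092 * 6.4 * 10
VO2 = 261.9 mL/min


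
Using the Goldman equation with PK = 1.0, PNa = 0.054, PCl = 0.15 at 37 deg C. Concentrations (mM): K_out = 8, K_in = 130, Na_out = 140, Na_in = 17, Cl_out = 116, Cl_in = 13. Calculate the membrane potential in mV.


Vm = (RT/F)*ln((PK*Ko + PNa*Nao + PCl*Cli)/(PK*Ki + PNa*Nai + PCl*Clo))
Numer = 17.51, Denom = 148.318
Vm = -57.1 mV


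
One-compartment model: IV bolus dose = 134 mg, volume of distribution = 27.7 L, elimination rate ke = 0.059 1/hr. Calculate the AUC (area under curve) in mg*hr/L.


C0 = Dose/Vd = 134/27.7 = 4.83755 mg/L
AUC = C0/ke = 4.83755/0.059
AUC = 81.99 mg*hr/L


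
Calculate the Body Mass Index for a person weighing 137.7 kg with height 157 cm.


BMI = weight / height^2
height = 157 cm = 1.57 m
BMI = 137.7 / 1.57^2
BMI = 55.86 kg/m^2


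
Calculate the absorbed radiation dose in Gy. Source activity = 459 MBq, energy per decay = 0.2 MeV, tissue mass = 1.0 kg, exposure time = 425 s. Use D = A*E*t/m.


A = 459 MBq = 4.5900e+08 Bq
E = 0.2 MeV = 3.204e-14 J
D = A*E*t/m = 4.5900e+08*3.204e-14*425/1.0
D = 0.00625 Gy


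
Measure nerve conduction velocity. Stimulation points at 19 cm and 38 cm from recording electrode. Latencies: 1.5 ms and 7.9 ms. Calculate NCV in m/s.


Distance = (38 - 19) / 100 = 0.19 m
dt = (7.9 - 1.5) / 1000 = 0.0064 s
NCV = dist / dt = 29.69 m/s


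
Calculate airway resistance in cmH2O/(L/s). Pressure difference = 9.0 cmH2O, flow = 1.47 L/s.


R = dP / flow
R = 9.0 / 1.47
R = 6.122 cmH2O/(L/s)


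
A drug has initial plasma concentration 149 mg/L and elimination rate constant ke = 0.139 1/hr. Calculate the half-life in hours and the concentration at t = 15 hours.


t_half = ln(2) / ke = 0.693147 / 0.139 = 4.987 hr
C(t) = C0 * exp(-ke*t) = 149 * exp(-0.139*15)
C(15) = 18.52 mg/L


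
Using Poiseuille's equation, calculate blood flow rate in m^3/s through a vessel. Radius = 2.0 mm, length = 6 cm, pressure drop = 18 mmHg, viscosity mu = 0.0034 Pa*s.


Q = pi*r^4*dP / (8*mu*L)
r = 0.002 m, L = 0.06 m
dP = 18 mmHg = 2399.796 Pa
Q = 7.3914e-05 m^3/s


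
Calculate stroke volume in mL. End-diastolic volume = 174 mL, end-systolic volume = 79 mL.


SV = EDV - ESV
SV = 174 - 79
SV = 95 mL


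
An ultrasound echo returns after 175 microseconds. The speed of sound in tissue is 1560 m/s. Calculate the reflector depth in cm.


depth = c * t / 2
t = 175 us = 1.7500e-04 s
depth = 1560 * 1.7500e-04 / 2
depth = 0.1365 m = 13.65 cm


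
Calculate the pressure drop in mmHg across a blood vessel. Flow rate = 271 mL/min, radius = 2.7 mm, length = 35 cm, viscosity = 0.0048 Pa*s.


dP = 8*mu*L*Q / (pi*r^4)
Q = 271 mL/min = 4.51667e-06 m^3/s
dP = 363.591 Pa = 363.591 / 133.322 mmHg = 2.727 mmHg


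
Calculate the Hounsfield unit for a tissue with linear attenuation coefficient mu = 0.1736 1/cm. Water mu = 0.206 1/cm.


HU = ((mu_tissue - mu_water) / mu_water) * 1000
HU = ((0.1736 - 0.206) / 0.206) * 1000
HU = -157.3


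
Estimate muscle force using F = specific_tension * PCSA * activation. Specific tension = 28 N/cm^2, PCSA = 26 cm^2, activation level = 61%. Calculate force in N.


F = sigma * PCSA * activation
F = 28 * 26 * 0.61
F = 444.1 N


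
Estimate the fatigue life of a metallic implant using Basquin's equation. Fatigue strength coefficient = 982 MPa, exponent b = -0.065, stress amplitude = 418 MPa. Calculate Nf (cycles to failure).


sigma_a = sigma_f' * (2Nf)^b
2Nf = (sigma_a/sigma_f')^(1/b)
2Nf = (418/982)^(1/-0.065)
2Nf = 508973.86
Nf = 2.545e+05


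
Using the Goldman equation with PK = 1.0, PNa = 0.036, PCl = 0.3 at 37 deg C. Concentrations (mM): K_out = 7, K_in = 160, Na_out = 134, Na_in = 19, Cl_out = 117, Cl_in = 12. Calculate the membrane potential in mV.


Vm = (RT/F)*ln((PK*Ko + PNa*Nao + PCl*Cli)/(PK*Ki + PNa*Nai + PCl*Clo))
Numer = 15.424, Denom = 195.784
Vm = -67.91 mV


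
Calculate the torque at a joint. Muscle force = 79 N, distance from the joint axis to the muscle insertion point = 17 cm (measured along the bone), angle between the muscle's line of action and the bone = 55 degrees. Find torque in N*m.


Torque = F * d * sin(theta)   (moment arm = d*sin(theta))
d = 17 cm = 0.17 m
Torque = 79 * 0.17 * sin(55)
Torque = 11 N*m


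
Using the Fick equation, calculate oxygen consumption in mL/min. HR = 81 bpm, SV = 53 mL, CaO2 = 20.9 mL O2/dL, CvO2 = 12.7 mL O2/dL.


CO = HR*SV = 81*53/1000 = 4.293 L/min
a-v O2 diff = 20.9 - 12.7 = 8.2 mL/dL
VO2 = CO * (CaO2-CvO2) * 10 dL/L
VO2 = 4.293 * 8.2 * 10
VO2 = 352 mL/min


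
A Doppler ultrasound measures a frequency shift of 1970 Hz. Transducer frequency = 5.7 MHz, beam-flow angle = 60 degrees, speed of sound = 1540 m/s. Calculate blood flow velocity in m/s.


v = fd * c / (2 * f0 * cos(theta))
v = 1970 * 1540 / (2 * 5.7000e+06 * cos(60))
v = 0.5322 m/s


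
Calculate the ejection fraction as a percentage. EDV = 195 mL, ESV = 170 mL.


SV = EDV - ESV = 195 - 170 = 25 mL
EF = SV/EDV * 100 = 25/195 * 100
EF = 12.82%


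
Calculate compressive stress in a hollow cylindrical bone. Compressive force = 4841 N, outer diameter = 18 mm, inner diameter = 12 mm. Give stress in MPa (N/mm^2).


A = pi*(r_o^2 - r_i^2)
r_o = 9 mm, r_i = 6 mm
A = 141.372 mm^2
sigma = F/A = 4841 / 141.372
sigma = 34.24 MPa


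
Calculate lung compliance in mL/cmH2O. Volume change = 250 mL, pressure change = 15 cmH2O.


C = dV / dP
C = 250 / 15
C = 16.67 mL/cmH2O


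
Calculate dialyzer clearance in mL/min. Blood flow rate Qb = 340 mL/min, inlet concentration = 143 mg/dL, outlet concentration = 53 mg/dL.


K = Qb * (Cb_in - Cb_out) / Cb_in
K = 340 * (143 - 53) / 143
K = 214 mL/min


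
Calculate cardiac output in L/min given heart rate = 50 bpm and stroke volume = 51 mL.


CO = HR * SV
CO = 50 * 51 / 1000
CO = 2.55 L/min


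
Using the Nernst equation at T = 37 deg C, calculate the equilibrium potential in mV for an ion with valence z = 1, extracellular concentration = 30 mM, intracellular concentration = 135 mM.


E = (RT/(zF)) * ln(C_out/C_in)
T = 37 + 273.15 = 310.15 K
E = (8.314 * 310.15 / (1 * 96485)) * ln(30/135)
E = -40.2 mV


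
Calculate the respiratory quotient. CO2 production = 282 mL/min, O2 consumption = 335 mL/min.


RQ = VCO2 / VO2
RQ = 282 / 335
RQ = 0.8418


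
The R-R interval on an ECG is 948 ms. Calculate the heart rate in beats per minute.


HR = 60 / RR_interval(s)
RR = 948 ms = 0.948 s
HR = 60 / 0.948 = 63.29 bpm


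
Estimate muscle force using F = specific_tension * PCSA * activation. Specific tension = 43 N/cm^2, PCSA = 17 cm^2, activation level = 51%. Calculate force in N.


F = sigma * PCSA * activation
F = 43 * 17 * 0.51
F = 372.8 N


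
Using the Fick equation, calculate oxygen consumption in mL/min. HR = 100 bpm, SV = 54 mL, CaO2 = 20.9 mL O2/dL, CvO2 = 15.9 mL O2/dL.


CO = HR*SV = 100*54/1000 = 5.4 L/min
a-v O2 diff = 20.9 - 15.9 = 5 mL/dL
VO2 = CO * (CaO2-CvO2) * 10 dL/L
VO2 = 5.4 * 5 * 10
VO2 = 270 mL/min


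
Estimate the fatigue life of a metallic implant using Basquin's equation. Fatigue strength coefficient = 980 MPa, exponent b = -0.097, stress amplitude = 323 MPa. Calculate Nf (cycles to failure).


sigma_a = sigma_f' * (2Nf)^b
2Nf = (sigma_a/sigma_f')^(1/b)
2Nf = (323/980)^(1/-0.097)
2Nf = 93178.343
Nf = 4.659e+04


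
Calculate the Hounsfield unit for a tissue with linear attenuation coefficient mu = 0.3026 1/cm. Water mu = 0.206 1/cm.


HU = ((mu_tissue - mu_water) / mu_water) * 1000
HU = ((0.3026 - 0.206) / 0.206) * 1000
HU = 468.9


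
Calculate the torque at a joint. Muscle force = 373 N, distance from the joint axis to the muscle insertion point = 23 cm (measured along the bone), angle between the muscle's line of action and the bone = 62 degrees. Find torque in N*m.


Torque = F * d * sin(theta)   (moment arm = d*sin(theta))
d = 23 cm = 0.23 m
Torque = 373 * 0.23 * sin(62)
Torque = 75.75 N*m


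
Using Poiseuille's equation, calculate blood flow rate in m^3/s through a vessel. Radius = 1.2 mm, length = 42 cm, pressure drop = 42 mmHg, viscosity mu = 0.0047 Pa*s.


Q = pi*r^4*dP / (8*mu*L)
r = 0.0012 m, L = 0.42 m
dP = 42 mmHg = 5599.524 Pa
Q = 2.3099e-06 m^3/s


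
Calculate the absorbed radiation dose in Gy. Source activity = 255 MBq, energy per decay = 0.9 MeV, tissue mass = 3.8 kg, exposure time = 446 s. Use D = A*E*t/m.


A = 255 MBq = 2.5500e+08 Bq
E = 0.9 MeV = 1.4418e-13 J
D = A*E*t/m = 2.5500e+08*1.4418e-13*446/3.8
D = 0.004315 Gy


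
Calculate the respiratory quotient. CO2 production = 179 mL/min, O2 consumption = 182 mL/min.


RQ = VCO2 / VO2
RQ = 179 / 182
RQ = 0.9835


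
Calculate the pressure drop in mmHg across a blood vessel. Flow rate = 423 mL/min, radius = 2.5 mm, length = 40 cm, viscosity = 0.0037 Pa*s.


dP = 8*mu*L*Q / (pi*r^4)
Q = 423 mL/min = 7.05e-06 m^3/s
dP = 680.191 Pa = 680.191 / 133.322 mmHg = 5.102 mmHg


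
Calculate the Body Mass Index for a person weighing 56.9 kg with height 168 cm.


BMI = weight / height^2
height = 168 cm = 1.68 m
BMI = 56.9 / 1.68^2
BMI = 20.16 kg/m^2


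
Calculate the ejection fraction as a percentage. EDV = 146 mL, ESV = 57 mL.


SV = EDV - ESV = 146 - 57 = 89 mL
EF = SV/EDV * 100 = 89/146 * 100
EF = 60.96%


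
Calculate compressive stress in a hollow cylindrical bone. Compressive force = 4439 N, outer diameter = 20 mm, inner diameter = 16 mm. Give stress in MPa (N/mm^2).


A = pi*(r_o^2 - r_i^2)
r_o = 10 mm, r_i = 8 mm
A = 113.097 mm^2
sigma = F/A = 4439 / 113.097
sigma = 39.25 MPa


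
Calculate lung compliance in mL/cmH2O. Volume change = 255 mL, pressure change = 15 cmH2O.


C = dV / dP
C = 255 / 15
C = 17 mL/cmH2O


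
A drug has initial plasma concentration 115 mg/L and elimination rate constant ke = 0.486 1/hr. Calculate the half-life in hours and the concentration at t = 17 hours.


t_half = ln(2) / ke = 0.693147 / 0.486 = 1.426 hr
C(t) = C0 * exp(-ke*t) = 115 * exp(-0.486*17)
C(17) = 0.02969 mg/L


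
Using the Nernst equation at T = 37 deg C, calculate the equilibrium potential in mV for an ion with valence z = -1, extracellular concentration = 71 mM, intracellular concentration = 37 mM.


E = (RT/(zF)) * ln(C_out/C_in)
T = 37 + 273.15 = 310.15 K
E = (8.314 * 310.15 / (-1 * 96485)) * ln(71/37)
E = -17.42 mV


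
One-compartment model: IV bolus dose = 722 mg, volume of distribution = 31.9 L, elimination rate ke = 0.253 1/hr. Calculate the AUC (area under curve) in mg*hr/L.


C0 = Dose/Vd = 722/31.9 = 22.6332 mg/L
AUC = C0/ke = 22.6332/0.253
AUC = 89.46 mg*hr/L


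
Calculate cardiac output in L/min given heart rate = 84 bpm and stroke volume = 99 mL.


CO = HR * SV
CO = 84 * 99 / 1000
CO = 8.316 L/min


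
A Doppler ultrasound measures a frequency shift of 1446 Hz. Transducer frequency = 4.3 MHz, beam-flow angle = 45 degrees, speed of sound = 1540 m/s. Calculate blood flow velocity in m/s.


v = fd * c / (2 * f0 * cos(theta))
v = 1446 * 1540 / (2 * 4.3000e+06 * cos(45))
v = 0.3662 m/s


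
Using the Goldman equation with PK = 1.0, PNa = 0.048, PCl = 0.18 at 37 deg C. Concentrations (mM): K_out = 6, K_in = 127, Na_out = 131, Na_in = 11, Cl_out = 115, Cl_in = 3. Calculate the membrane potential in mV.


Vm = (RT/F)*ln((PK*Ko + PNa*Nao + PCl*Cli)/(PK*Ki + PNa*Nai + PCl*Clo))
Numer = 12.828, Denom = 148.228
Vm = -65.4 mV


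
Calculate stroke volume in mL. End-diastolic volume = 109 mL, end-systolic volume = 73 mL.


SV = EDV - ESV
SV = 109 - 73
SV = 36 mL


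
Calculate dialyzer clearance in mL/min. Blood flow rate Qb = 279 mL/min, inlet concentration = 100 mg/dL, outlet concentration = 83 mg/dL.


K = Qb * (Cb_in - Cb_out) / Cb_in
K = 279 * (100 - 83) / 100
K = 47.43 mL/min


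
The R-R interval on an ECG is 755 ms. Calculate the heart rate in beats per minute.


HR = 60 / RR_interval(s)
RR = 755 ms = 0.755 s
HR = 60 / 0.755 = 79.47 bpm


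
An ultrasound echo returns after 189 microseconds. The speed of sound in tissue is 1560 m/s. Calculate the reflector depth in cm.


depth = c * t / 2
t = 189 us = 1.8900e-04 s
depth = 1560 * 1.8900e-04 / 2
depth = 0.14742 m = 14.742 cm


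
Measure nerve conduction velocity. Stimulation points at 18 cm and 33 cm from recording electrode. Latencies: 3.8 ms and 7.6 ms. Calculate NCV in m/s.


Distance = (33 - 18) / 100 = 0.15 m
dt = (7.6 - 3.8) / 1000 = 0.0038 s
NCV = dist / dt = 39.47 m/s


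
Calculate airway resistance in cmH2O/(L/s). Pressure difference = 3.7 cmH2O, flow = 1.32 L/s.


R = dP / flow
R = 3.7 / 1.32
R = 2.803 cmH2O/(L/s)


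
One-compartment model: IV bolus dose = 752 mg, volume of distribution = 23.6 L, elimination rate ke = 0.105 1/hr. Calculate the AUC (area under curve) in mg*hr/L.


C0 = Dose/Vd = 752/23.6 = 31.8644 mg/L
AUC = C0/ke = 31.8644/0.105
AUC = 303.5 mg*hr/L


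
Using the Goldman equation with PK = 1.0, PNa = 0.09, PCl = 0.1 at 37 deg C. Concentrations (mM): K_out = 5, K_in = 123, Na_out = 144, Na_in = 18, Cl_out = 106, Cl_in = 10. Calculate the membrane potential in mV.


Vm = (RT/F)*ln((PK*Ko + PNa*Nao + PCl*Cli)/(PK*Ki + PNa*Nai + PCl*Clo))
Numer = 18.96, Denom = 135.22
Vm = -52.5 mV


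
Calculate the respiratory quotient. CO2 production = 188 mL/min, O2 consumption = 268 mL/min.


RQ = VCO2 / VO2
RQ = 188 / 268
RQ = 0.7015


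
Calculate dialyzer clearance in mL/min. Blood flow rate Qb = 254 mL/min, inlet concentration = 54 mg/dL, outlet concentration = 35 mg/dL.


K = Qb * (Cb_in - Cb_out) / Cb_in
K = 254 * (54 - 35) / 54
K = 89.37 mL/min


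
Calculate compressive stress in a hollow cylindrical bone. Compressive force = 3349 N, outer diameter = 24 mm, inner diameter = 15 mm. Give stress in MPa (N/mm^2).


A = pi*(r_o^2 - r_i^2)
r_o = 12 mm, r_i = 7.5 mm
A = 275.675 mm^2
sigma = F/A = 3349 / 275.675
sigma = 12.15 MPa


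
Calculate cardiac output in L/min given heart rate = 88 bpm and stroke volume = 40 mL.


CO = HR * SV
CO = 88 * 40 / 1000
CO = 3.52 L/min


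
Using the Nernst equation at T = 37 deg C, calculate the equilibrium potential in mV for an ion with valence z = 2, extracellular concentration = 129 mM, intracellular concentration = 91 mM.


E = (RT/(zF)) * ln(C_out/C_in)
T = 37 + 273.15 = 310.15 K
E = (8.314 * 310.15 / (2 * 96485)) * ln(129/91)
E = 4.663 mV


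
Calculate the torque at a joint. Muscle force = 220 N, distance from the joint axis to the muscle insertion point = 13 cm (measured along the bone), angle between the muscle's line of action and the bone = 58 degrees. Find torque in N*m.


Torque = F * d * sin(theta)   (moment arm = d*sin(theta))
d = 13 cm = 0.13 m
Torque = 220 * 0.13 * sin(58)
Torque = 24.25 N*m


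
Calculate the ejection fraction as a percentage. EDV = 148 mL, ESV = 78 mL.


SV = EDV - ESV = 148 - 78 = 70 mL
EF = SV/EDV * 100 = 70/148 * 100
EF = 47.3%


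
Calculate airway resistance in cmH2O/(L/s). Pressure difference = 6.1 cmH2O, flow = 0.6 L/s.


R = dP / flow
R = 6.1 / 0.6
R = 10.17 cmH2O/(L/s)


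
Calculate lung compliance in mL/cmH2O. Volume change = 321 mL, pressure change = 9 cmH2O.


C = dV / dP
C = 321 / 9
C = 35.67 mL/cmH2O


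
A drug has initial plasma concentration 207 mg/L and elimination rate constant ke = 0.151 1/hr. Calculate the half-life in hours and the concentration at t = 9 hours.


t_half = ln(2) / ke = 0.693147 / 0.151 = 4.59 hr
C(t) = C0 * exp(-ke*t) = 207 * exp(-0.151*9)
C(9) = 53.18 mg/L


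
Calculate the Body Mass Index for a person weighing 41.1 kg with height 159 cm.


BMI = weight / height^2
height = 159 cm = 1.59 m
BMI = 41.1 / 1.59^2
BMI = 16.26 kg/m^2


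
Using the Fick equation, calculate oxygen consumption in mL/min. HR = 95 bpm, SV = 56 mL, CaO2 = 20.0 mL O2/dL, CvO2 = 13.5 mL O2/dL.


CO = HR*SV = 95*56/1000 = 5.32 L/min
a-v O2 diff = 20.0 - 13.5 = 6.5 mL/dL
VO2 = CO * (CaO2-CvO2) * 10 dL/L
VO2 = 5.32 * 6.5 * 10
VO2 = 345.8 mL/min


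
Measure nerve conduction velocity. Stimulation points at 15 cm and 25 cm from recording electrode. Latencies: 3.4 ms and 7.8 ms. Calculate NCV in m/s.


Distance = (25 - 15) / 100 = 0.1 m
dt = (7.8 - 3.4) / 1000 = 0.0044 s
NCV = dist / dt = 22.73 m/s


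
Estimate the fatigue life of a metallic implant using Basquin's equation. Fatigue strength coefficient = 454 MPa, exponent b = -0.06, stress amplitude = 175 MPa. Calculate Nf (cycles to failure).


sigma_a = sigma_f' * (2Nf)^b
2Nf = (sigma_a/sigma_f')^(1/b)
2Nf = (175/454)^(1/-0.06)
2Nf = 7948711.5
Nf = 3.9744e+06


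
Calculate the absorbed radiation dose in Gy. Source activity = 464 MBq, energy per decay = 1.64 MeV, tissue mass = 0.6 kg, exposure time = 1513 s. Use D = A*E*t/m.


A = 464 MBq = 4.6400e+08 Bq
E = 1.64 MeV = 2.62728e-13 J
D = A*E*t/m = 4.6400e+08*2.62728e-13*1513/0.6
D = 0.3074 Gy


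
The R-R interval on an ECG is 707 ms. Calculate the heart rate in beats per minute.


HR = 60 / RR_interval(s)
RR = 707 ms = 0.707 s
HR = 60 / 0.707 = 84.87 bpm
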